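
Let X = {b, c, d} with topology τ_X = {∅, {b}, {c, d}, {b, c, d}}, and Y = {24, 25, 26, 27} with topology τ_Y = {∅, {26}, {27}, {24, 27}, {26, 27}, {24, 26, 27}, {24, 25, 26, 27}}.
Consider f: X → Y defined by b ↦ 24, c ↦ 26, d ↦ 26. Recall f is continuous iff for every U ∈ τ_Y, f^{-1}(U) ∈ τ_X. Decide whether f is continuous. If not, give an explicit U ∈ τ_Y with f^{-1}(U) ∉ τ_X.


f IS continuous.

Compute f^{-1}(U) for each U ∈ τ_Y:
  U = ∅: f^{-1}(U) = ∅ ∈ τ_X ✓.
  U = {26}: f^{-1}(U) = {c, d} ∈ τ_X ✓.
  U = {27}: f^{-1}(U) = ∅ ∈ τ_X ✓.
  U = {24, 27}: f^{-1}(U) = {b} ∈ τ_X ✓.
  U = {26, 27}: f^{-1}(U) = {c, d} ∈ τ_X ✓.
  U = {24, 26, 27}: f^{-1}(U) = {b, c, d} ∈ τ_X ✓.
  U = {24, 25, 26, 27}: f^{-1}(U) = {b, c, d} ∈ τ_X ✓.
Every preimage lies in τ_X, so f IS continuous.


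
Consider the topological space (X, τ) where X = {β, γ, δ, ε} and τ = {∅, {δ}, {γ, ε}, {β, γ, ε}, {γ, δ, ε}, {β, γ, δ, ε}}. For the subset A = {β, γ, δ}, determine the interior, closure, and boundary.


int(A) = {δ}, cl(A) = {β, γ, δ, ε}, ∂A = {β, γ, ε}.

Closed sets in (X, τ) are complements of opens:
  closed(X, τ) = {∅, {β}, {δ}, {β, δ}, {β, γ, ε}, {β, γ, δ, ε}}.
int(A) = ⋃ {U ∈ τ : U ⊆ A}. Opens contained in A: ∅, {δ}.
Taking the union of these: int(A) = {δ}.
cl(A) = ⋂ {C closed : A ⊆ C}. Closed sets containing A: {β, γ, δ, ε}.
Intersecting these: cl(A) = {β, γ, δ, ε}.
∂A = cl(A) ∖ int(A) = {β, γ, δ, ε} ∖ {δ} = {β, γ, ε}.


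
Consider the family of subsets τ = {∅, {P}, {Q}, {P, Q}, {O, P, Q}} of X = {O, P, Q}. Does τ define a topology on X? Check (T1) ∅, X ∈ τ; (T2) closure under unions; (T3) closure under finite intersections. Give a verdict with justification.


τ IS a topology on X.

Axiom (T1): ∅ ∈ τ? Yes; X ∈ τ? Yes.
Axiom (T2/T3): check pairwise unions and intersections of members of τ.
All pairwise intersections and unions checked — each lies in τ. Therefore τ satisfies (T1), (T2), (T3): it IS a topology on X.


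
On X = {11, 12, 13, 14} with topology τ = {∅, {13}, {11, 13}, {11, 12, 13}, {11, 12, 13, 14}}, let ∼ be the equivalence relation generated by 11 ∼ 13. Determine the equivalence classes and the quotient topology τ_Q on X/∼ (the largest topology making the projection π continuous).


X/∼ = {[11=13], [12], [14]}; |τ_Q| = 4.

Equivalence classes: [11=13], [12], [14].
Quotient map π: X → X/∼ sends 11 ↦ [11=13], 12 ↦ [12], 13 ↦ [11=13], 14 ↦ [14].
For each subset V ⊆ X/∼, compute π^{-1}(V) ⊆ X and check whether π^{-1}(V) ∈ τ. V is open in τ_Q iff π^{-1}(V) ∈ τ.
  V = {}: π^{-1}(V) = ∅ ∈ τ ✓.
  V = {[11=13]}: π^{-1}(V) = {11, 13} ∈ τ ✓.
  V = {[12]}: π^{-1}(V) = {12} ∉ τ ✗.
  V = {[11=13], [12]}: π^{-1}(V) = {11, 12, 13} ∈ τ ✓.
  V = {[14]}: π^{-1}(V) = {14} ∉ τ ✗.
  V = {[11=13], [14]}: π^{-1}(V) = {11, 13, 14} ∉ τ ✗.
  V = {[12], [14]}: π^{-1}(V) = {12, 14} ∉ τ ✗.
  V = {[11=13], [12], [14]}: π^{-1}(V) = {11, 12, 13, 14} ∈ τ ✓.
Open sets in the quotient: τ_Q = {{}, {[11=13]}, {[11=13], [12]}, {[11=13], [12], [14]}} (4 elements).


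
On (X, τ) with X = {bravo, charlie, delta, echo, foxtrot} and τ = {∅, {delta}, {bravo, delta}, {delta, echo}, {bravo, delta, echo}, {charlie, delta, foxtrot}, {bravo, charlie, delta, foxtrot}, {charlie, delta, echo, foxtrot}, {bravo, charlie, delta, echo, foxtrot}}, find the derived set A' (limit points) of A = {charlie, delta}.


A' = {bravo, charlie, echo, foxtrot}

For each x ∈ X, list the open sets U ∈ τ with x ∈ U, then check whether U ∩ (A ∖ {x}) ≠ ∅ for every such U.
  x = bravo: opens ∋ x are {bravo, delta}, {bravo, delta, echo}, {bravo, charlie, delta, foxtrot}, {bravo, charlie, delta, echo, foxtrot}; each meets A ∖ {bravo}, so x IS a limit point.
  x = charlie: opens ∋ x are {charlie, delta, foxtrot}, {bravo, charlie, delta, foxtrot}, {charlie, delta, echo, foxtrot}, {bravo, charlie, delta, echo, foxtrot}; each meets A ∖ {charlie}, so x IS a limit point.
  x = delta: open {delta} ∋ x has {delta} ∩ (A ∖ {delta}) = ∅, so x is NOT a limit point.
  x = echo: opens ∋ x are {delta, echo}, {bravo, delta, echo}, {charlie, delta, echo, foxtrot}, {bravo, charlie, delta, echo, foxtrot}; each meets A ∖ {echo}, so x IS a limit point.
  x = foxtrot: opens ∋ x are {charlie, delta, foxtrot}, {bravo, charlie, delta, foxtrot}, {charlie, delta, echo, foxtrot}, {bravo, charlie, delta, echo, foxtrot}; each meets A ∖ {foxtrot}, so x IS a limit point.
Collecting: A' = {bravo, charlie, echo, foxtrot}.


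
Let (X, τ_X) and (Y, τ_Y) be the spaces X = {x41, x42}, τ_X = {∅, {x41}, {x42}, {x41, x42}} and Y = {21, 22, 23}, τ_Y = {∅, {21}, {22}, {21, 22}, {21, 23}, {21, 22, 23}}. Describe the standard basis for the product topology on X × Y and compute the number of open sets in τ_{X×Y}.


Basis B = {∅ × ∅, {x41} × {21}, {x41} × {22}, {x42} × {21}, {x42} × {22}, {x41} × {21, 22}, {x41} × {21, 23}, {x41, x42} × {21}, {x41, x42} × {22}, {x42} × {21, 22}, {x42} × {21, 23}, {x41} × {21, 22, 23}, {x42} × {21, 22, 23}, {x41, x42} × {21, 22}, {x41, x42} × {21, 23}, {x41, x42} × {21, 22, 23}}; |τ_{X×Y}| = 36.

Enumerate products U × V with U ∈ τ_X, V ∈ τ_Y (deduplicated):
  ∅ × ∅ = {} (∅)
  {x41} × {21} = {(x41,21)}
  {x41} × {22} = {(x41,22)}
  {x42} × {21} = {(x42,21)}
  {x42} × {22} = {(x42,22)}
  {x41} × {21, 22} = {(x41,21), (x41,22)}
  {x41} × {21, 23} = {(x41,21), (x41,23)}
  {x41, x42} × {21} = {(x41,21), (x42,21)}
  {x41, x42} × {22} = {(x41,22), (x42,22)}
  {x42} × {21, 22} = {(x42,21), (x42,22)}
  {x42} × {21, 23} = {(x42,21), (x42,23)}
  {x41} × {21, 22, 23} = {(x41,21), (x41,22), (x41,23)}
  {x42} × {21, 22, 23} = {(x42,21), (x42,22), (x42,23)}
  {x41, x42} × {21, 22} = {(x41,21), (x41,22), (x42,21), (x42,22)}
  {x41, x42} × {21, 23} = {(x41,21), (x41,23), (x42,21), (x42,23)}
  {x41, x42} × {21, 22, 23} = {(x41,21), (x41,22), (x41,23), (x42,21), (x42,22), (x42,23)}
These 16 distinct sets form the basis B.
Close under arbitrary unions to get τ_{X×Y}; counting gives |τ_{X×Y}| = 36.


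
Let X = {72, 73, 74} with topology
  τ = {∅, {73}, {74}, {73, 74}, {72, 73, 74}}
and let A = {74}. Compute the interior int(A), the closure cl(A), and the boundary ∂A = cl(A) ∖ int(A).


int(A) = {74}, cl(A) = {72, 74}, ∂A = {72}.

Closed sets in (X, τ) are complements of opens:
  closed(X, τ) = {∅, {72}, {72, 73}, {72, 74}, {72, 73, 74}}.
int(A) = ⋃ {U ∈ τ : U ⊆ A}. Opens contained in A: ∅, {74}.
Taking the union of these: int(A) = {74}.
cl(A) = ⋂ {C closed : A ⊆ C}. Closed sets containing A: {72, 74}, {72, 73, 74}.
Intersecting these: cl(A) = {72, 74}.
∂A = cl(A) ∖ int(A) = {72, 74} ∖ {74} = {72}.


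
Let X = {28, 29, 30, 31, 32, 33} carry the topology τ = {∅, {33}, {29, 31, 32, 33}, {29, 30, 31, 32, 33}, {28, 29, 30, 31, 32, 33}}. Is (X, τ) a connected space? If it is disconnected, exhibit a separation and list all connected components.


(X, τ) is connected.

Find clopen sets (U ∈ τ with X ∖ U ∈ τ):
  U = ∅, X ∖ U = {28, 29, 30, 31, 32, 33} — both open, so U is clopen.
  U = {28, 29, 30, 31, 32, 33}, X ∖ U = ∅ — both open, so U is clopen.
Only trivial clopens (∅ and X) exist, so (X, τ) is connected.
Compute connected components by grouping points that agree on all clopens:
  component: {28, 29, 30, 31, 32, 33}


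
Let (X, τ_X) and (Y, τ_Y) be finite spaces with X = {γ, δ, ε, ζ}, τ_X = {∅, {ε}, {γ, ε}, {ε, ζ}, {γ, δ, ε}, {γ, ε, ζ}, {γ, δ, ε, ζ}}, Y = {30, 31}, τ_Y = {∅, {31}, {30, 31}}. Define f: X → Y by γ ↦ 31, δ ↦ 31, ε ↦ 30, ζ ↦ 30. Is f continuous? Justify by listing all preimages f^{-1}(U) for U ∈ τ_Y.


f is NOT continuous.

Compute f^{-1}(U) for each U ∈ τ_Y:
  U = ∅: f^{-1}(U) = ∅ ∈ τ_X ✓.
  U = {31}: f^{-1}(U) = {γ, δ} ∉ τ_X ✗.
  U = {30, 31}: f^{-1}(U) = {γ, δ, ε, ζ} ∈ τ_X ✓.
Found U = {31} with f^{-1}(U) = {γ, δ} not in τ_X. Therefore f is NOT continuous.


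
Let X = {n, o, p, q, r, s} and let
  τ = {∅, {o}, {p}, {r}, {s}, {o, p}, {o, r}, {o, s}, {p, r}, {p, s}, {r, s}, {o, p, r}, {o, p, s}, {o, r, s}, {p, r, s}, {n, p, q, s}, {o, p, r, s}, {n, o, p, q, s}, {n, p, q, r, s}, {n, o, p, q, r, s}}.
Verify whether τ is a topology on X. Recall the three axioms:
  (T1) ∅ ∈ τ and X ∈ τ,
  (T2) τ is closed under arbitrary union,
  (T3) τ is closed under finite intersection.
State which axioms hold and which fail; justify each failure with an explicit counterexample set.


τ IS a topology on X.

Axiom (T1): ∅ ∈ τ? Yes; X ∈ τ? Yes.
Axiom (T2/T3): check pairwise unions and intersections of members of τ.
All pairwise intersections and unions checked — each lies in τ. Therefore τ satisfies (T1), (T2), (T3): it IS a topology on X.


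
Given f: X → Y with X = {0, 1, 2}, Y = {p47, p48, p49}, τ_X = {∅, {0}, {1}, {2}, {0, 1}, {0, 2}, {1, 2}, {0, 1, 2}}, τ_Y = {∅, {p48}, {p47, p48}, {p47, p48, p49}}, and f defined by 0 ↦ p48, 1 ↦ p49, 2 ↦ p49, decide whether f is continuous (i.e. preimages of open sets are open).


f IS continuous.

Compute f^{-1}(U) for each U ∈ τ_Y:
  U = ∅: f^{-1}(U) = ∅ ∈ τ_X ✓.
  U = {p48}: f^{-1}(U) = {0} ∈ τ_X ✓.
  U = {p47, p48}: f^{-1}(U) = {0} ∈ τ_X ✓.
  U = {p47, p48, p49}: f^{-1}(U) = {0, 1, 2} ∈ τ_X ✓.
Every preimage lies in τ_X, so f IS continuous.


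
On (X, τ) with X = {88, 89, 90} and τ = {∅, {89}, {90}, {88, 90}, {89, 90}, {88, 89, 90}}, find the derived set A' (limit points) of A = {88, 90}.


A' = {88}

For each x ∈ X, list the open sets U ∈ τ with x ∈ U, then check whether U ∩ (A ∖ {x}) ≠ ∅ for every such U.
  x = 88: opens ∋ x are {88, 90}, {88, 89, 90}; each meets A ∖ {88}, so x IS a limit point.
  x = 89: open {89} ∋ x has {89} ∩ (A ∖ {89}) = ∅, so x is NOT a limit point.
  x = 90: open {90} ∋ x has {90} ∩ (A ∖ {90}) = ∅, so x is NOT a limit point.
Collecting: A' = {88}.


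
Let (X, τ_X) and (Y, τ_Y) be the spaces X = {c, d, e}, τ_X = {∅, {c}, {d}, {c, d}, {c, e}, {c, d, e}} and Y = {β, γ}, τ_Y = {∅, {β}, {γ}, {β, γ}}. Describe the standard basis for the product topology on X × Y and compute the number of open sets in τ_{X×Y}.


Basis B = {∅ × ∅, {c} × {β}, {c} × {γ}, {d} × {β}, {d} × {γ}, {c} × {β, γ}, {c, d} × {β}, {c, e} × {β}, {c, d} × {γ}, {c, e} × {γ}, {d} × {β, γ}, {c, d, e} × {β}, {c, d, e} × {γ}, {c, d} × {β, γ}, {c, e} × {β, γ}, {c, d, e} × {β, γ}}; |τ_{X×Y}| = 36.

Enumerate products U × V with U ∈ τ_X, V ∈ τ_Y (deduplicated):
  ∅ × ∅ = {} (∅)
  {c} × {β} = {(c,β)}
  {c} × {γ} = {(c,γ)}
  {d} × {β} = {(d,β)}
  {d} × {γ} = {(d,γ)}
  {c} × {β, γ} = {(c,β), (c,γ)}
  {c, d} × {β} = {(c,β), (d,β)}
  {c, e} × {β} = {(c,β), (e,β)}
  {c, d} × {γ} = {(c,γ), (d,γ)}
  {c, e} × {γ} = {(c,γ), (e,γ)}
  {d} × {β, γ} = {(d,β), (d,γ)}
  {c, d, e} × {β} = {(c,β), (d,β), (e,β)}
  {c, d, e} × {γ} = {(c,γ), (d,γ), (e,γ)}
  {c, d} × {β, γ} = {(c,β), (c,γ), (d,β), (d,γ)}
  {c, e} × {β, γ} = {(c,β), (c,γ), (e,β), (e,γ)}
  {c, d, e} × {β, γ} = {(c,β), (c,γ), (d,β), (d,γ), (e,β), (e,γ)}
These 16 distinct sets form the basis B.
Close under arbitrary unions to get τ_{X×Y}; counting gives |τ_{X×Y}| = 36.


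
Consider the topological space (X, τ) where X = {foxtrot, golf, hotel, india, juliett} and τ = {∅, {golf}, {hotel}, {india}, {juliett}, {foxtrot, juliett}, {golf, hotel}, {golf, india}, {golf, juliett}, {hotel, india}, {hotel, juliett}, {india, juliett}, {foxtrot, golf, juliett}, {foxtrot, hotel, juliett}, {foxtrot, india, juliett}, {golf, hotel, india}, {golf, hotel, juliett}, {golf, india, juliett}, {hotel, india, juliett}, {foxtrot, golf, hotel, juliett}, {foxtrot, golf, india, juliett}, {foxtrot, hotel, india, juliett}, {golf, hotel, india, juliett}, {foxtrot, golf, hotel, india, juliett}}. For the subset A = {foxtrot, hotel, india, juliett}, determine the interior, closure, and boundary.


int(A) = {foxtrot, hotel, india, juliett}, cl(A) = {foxtrot, hotel, india, juliett}, ∂A = ∅.

Closed sets in (X, τ) are complements of opens:
  closed(X, τ) = {∅, {foxtrot}, {golf}, {hotel}, {india}, {foxtrot, golf}, {foxtrot, hotel}, {foxtrot, india}, {foxtrot, juliett}, {golf, hotel}, {golf, india}, {hotel, india}, {foxtrot, golf, hotel}, {foxtrot, golf, india}, {foxtrot, golf, juliett}, {foxtrot, hotel, india}, {foxtrot, hotel, juliett}, {foxtrot, india, juliett}, {golf, hotel, india}, {foxtrot, golf, hotel, india}, {foxtrot, golf, hotel, juliett}, {foxtrot, golf, india, juliett}, {foxtrot, hotel, india, juliett}, {foxtrot, golf, hotel, india, juliett}}.
int(A) = ⋃ {U ∈ τ : U ⊆ A}. Opens contained in A: ∅, {hotel}, {india}, {juliett}, {foxtrot, juliett}, {hotel, india}, {hotel, juliett}, {india, juliett}, {foxtrot, hotel, juliett}, {foxtrot, india, juliett}, {hotel, india, juliett}, {foxtrot, hotel, india, juliett}.
Taking the union of these: int(A) = {foxtrot, hotel, india, juliett}.
cl(A) = ⋂ {C closed : A ⊆ C}. Closed sets containing A: {foxtrot, hotel, india, juliett}, {foxtrot, golf, hotel, india, juliett}.
Intersecting these: cl(A) = {foxtrot, hotel, india, juliett}.
∂A = cl(A) ∖ int(A) = {foxtrot, hotel, india, juliett} ∖ {foxtrot, hotel, india, juliett} = ∅.


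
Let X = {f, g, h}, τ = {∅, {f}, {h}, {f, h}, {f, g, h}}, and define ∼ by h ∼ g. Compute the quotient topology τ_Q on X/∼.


X/∼ = {[f], [g=h]}; |τ_Q| = 3.

Equivalence classes: [f], [g=h].
Quotient map π: X → X/∼ sends f ↦ [f], g ↦ [g=h], h ↦ [g=h].
For each subset V ⊆ X/∼, compute π^{-1}(V) ⊆ X and check whether π^{-1}(V) ∈ τ. V is open in τ_Q iff π^{-1}(V) ∈ τ.
  V = {}: π^{-1}(V) = ∅ ∈ τ ✓.
  V = {[f]}: π^{-1}(V) = {f} ∈ τ ✓.
  V = {[g=h]}: π^{-1}(V) = {g, h} ∉ τ ✗.
  V = {[f], [g=h]}: π^{-1}(V) = {f, g, h} ∈ τ ✓.
Open sets in the quotient: τ_Q = {{}, {[f]}, {[f], [g=h]}} (3 elements).


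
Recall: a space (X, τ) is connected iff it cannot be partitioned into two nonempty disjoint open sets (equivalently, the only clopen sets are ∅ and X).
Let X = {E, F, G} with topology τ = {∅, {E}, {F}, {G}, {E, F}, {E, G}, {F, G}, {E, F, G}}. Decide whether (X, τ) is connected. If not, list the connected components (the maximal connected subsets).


(X, τ) is disconnected; components = [{E}, {F}, {G}].

Find clopen sets (U ∈ τ with X ∖ U ∈ τ):
  U = ∅, X ∖ U = {E, F, G} — both open, so U is clopen.
  U = {E}, X ∖ U = {F, G} — both open, so U is clopen.
  U = {F}, X ∖ U = {E, G} — both open, so U is clopen.
  U = {G}, X ∖ U = {E, F} — both open, so U is clopen.
  U = {E, F}, X ∖ U = {G} — both open, so U is clopen.
  U = {E, G}, X ∖ U = {F} — both open, so U is clopen.
  U = {F, G}, X ∖ U = {E} — both open, so U is clopen.
  U = {E, F, G}, X ∖ U = ∅ — both open, so U is clopen.
Nontrivial clopen(s) exist: e.g. {F}. So (X, τ) is disconnected.
Compute connected components by grouping points that agree on all clopens:
  component: {E}
  component: {F}
  component: {G}


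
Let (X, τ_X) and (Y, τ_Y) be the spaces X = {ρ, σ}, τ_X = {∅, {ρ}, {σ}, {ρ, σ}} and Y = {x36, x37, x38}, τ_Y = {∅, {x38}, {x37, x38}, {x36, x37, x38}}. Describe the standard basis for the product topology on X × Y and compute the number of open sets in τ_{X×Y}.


Basis B = {∅ × ∅, {ρ} × {x38}, {σ} × {x38}, {ρ} × {x37, x38}, {ρ, σ} × {x38}, {σ} × {x37, x38}, {ρ} × {x36, x37, x38}, {σ} × {x36, x37, x38}, {ρ, σ} × {x37, x38}, {ρ, σ} × {x36, x37, x38}}; |τ_{X×Y}| = 16.

Enumerate products U × V with U ∈ τ_X, V ∈ τ_Y (deduplicated):
  ∅ × ∅ = {} (∅)
  {ρ} × {x38} = {(ρ,x38)}
  {σ} × {x38} = {(σ,x38)}
  {ρ} × {x37, x38} = {(ρ,x37), (ρ,x38)}
  {ρ, σ} × {x38} = {(ρ,x38), (σ,x38)}
  {σ} × {x37, x38} = {(σ,x37), (σ,x38)}
  {ρ} × {x36, x37, x38} = {(ρ,x36), (ρ,x37), (ρ,x38)}
  {σ} × {x36, x37, x38} = {(σ,x36), (σ,x37), (σ,x38)}
  {ρ, σ} × {x37, x38} = {(ρ,x37), (ρ,x38), (σ,x37), (σ,x38)}
  {ρ, σ} × {x36, x37, x38} = {(ρ,x36), (ρ,x37), (ρ,x38), (σ,x36), (σ,x37), (σ,x38)}
These 10 distinct sets form the basis B.
Close under arbitrary unions to get τ_{X×Y}; counting gives |τ_{X×Y}| = 16.


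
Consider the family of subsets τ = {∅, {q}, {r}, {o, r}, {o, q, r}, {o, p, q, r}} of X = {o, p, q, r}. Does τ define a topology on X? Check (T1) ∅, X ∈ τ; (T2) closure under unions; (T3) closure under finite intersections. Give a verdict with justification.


τ is NOT a topology on X.

Axiom (T1): ∅ ∈ τ? Yes; X ∈ τ? Yes.
Axiom (T2/T3): check pairwise unions and intersections of members of τ.
Counterexample for (T2): {q} ∪ {r} = {q, r} ∉ τ. Therefore τ is NOT a topology.


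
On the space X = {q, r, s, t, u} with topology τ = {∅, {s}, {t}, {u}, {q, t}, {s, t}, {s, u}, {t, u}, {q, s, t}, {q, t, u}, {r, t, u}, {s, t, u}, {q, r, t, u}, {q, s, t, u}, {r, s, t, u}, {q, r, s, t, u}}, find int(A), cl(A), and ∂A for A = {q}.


int(A) = ∅, cl(A) = {q}, ∂A = {q}.

Closed sets in (X, τ) are complements of opens:
  closed(X, τ) = {∅, {q}, {r}, {s}, {q, r}, {q, s}, {r, s}, {r, u}, {q, r, s}, {q, r, t}, {q, r, u}, {r, s, u}, {q, r, s, t}, {q, r, s, u}, {q, r, t, u}, {q, r, s, t, u}}.
int(A) = ⋃ {U ∈ τ : U ⊆ A}. Opens contained in A: ∅.
Taking the union of these: int(A) = ∅.
cl(A) = ⋂ {C closed : A ⊆ C}. Closed sets containing A: {q}, {q, r}, {q, s}, {q, r, s}, {q, r, t}, {q, r, u}, {q, r, s, t}, {q, r, s, u}, {q, r, t, u}, {q, r, s, t, u}.
Intersecting these: cl(A) = {q}.
∂A = cl(A) ∖ int(A) = {q} ∖ ∅ = {q}.


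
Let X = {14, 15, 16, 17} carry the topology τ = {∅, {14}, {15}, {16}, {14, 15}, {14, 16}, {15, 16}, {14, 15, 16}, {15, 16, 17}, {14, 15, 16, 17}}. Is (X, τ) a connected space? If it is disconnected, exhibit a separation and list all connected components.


(X, τ) is disconnected; components = [{14}, {15, 16, 17}].

Find clopen sets (U ∈ τ with X ∖ U ∈ τ):
  U = ∅, X ∖ U = {14, 15, 16, 17} — both open, so U is clopen.
  U = {14}, X ∖ U = {15, 16, 17} — both open, so U is clopen.
  U = {15, 16, 17}, X ∖ U = {14} — both open, so U is clopen.
  U = {14, 15, 16, 17}, X ∖ U = ∅ — both open, so U is clopen.
Nontrivial clopen(s) exist: e.g. {14}. So (X, τ) is disconnected.
Compute connected components by grouping points that agree on all clopens:
  component: {14}
  component: {15, 16, 17}


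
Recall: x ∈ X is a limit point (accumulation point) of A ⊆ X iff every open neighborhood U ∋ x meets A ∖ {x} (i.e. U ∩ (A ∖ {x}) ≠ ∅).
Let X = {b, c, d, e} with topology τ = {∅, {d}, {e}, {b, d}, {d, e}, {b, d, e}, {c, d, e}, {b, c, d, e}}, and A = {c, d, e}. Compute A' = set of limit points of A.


A' = {b, c}

For each x ∈ X, list the open sets U ∈ τ with x ∈ U, then check whether U ∩ (A ∖ {x}) ≠ ∅ for every such U.
  x = b: opens ∋ x are {b, d}, {b, d, e}, {b, c, d, e}; each meets A ∖ {b}, so x IS a limit point.
  x = c: opens ∋ x are {c, d, e}, {b, c, d, e}; each meets A ∖ {c}, so x IS a limit point.
  x = d: open {d} ∋ x has {d} ∩ (A ∖ {d}) = ∅, so x is NOT a limit point.
  x = e: open {e} ∋ x has {e} ∩ (A ∖ {e}) = ∅, so x is NOT a limit point.
Collecting: A' = {b, c}.


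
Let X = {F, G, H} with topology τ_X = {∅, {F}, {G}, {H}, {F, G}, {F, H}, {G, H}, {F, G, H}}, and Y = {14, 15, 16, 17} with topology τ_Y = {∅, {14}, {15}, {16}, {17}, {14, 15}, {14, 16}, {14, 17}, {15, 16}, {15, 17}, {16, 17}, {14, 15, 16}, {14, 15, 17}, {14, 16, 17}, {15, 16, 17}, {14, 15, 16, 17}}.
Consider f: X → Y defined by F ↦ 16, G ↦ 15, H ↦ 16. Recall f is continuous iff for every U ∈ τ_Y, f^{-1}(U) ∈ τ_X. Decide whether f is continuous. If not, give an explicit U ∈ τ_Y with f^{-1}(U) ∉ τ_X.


f IS continuous.

Compute f^{-1}(U) for each U ∈ τ_Y:
  U = ∅: f^{-1}(U) = ∅ ∈ τ_X ✓.
  U = {14}: f^{-1}(U) = ∅ ∈ τ_X ✓.
  U = {15}: f^{-1}(U) = {G} ∈ τ_X ✓.
  U = {16}: f^{-1}(U) = {F, H} ∈ τ_X ✓.
  U = {17}: f^{-1}(U) = ∅ ∈ τ_X ✓.
  U = {14, 15}: f^{-1}(U) = {G} ∈ τ_X ✓.
  U = {14, 16}: f^{-1}(U) = {F, H} ∈ τ_X ✓.
  U = {14, 17}: f^{-1}(U) = ∅ ∈ τ_X ✓.
  U = {15, 16}: f^{-1}(U) = {F, G, H} ∈ τ_X ✓.
  U = {15, 17}: f^{-1}(U) = {G} ∈ τ_X ✓.
  U = {16, 17}: f^{-1}(U) = {F, H} ∈ τ_X ✓.
  U = {14, 15, 16}: f^{-1}(U) = {F, G, H} ∈ τ_X ✓.
  U = {14, 15, 17}: f^{-1}(U) = {G} ∈ τ_X ✓.
  U = {14, 16, 17}: f^{-1}(U) = {F, H} ∈ τ_X ✓.
  U = {15, 16, 17}: f^{-1}(U) = {F, G, H} ∈ τ_X ✓.
  U = {14, 15, 16, 17}: f^{-1}(U) = {F, G, H} ∈ τ_X ✓.
Every preimage lies in τ_X, so f IS continuous.


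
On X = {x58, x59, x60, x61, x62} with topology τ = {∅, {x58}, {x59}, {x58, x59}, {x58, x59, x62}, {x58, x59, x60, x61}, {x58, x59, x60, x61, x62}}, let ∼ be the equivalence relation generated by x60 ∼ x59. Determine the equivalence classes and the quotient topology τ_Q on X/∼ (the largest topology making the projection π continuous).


X/∼ = {[x58], [x59=x60], [x61], [x62]}; |τ_Q| = 4.

Equivalence classes: [x58], [x59=x60], [x61], [x62].
Quotient map π: X → X/∼ sends x58 ↦ [x58], x59 ↦ [x59=x60], x60 ↦ [x59=x60], x61 ↦ [x61], x62 ↦ [x62].
For each subset V ⊆ X/∼, compute π^{-1}(V) ⊆ X and check whether π^{-1}(V) ∈ τ. V is open in τ_Q iff π^{-1}(V) ∈ τ.
  V = {}: π^{-1}(V) = ∅ ∈ τ ✓.
  V = {[x58]}: π^{-1}(V) = {x58} ∈ τ ✓.
  V = {[x59=x60]}: π^{-1}(V) = {x59, x60} ∉ τ ✗.
  V = {[x58], [x59=x60]}: π^{-1}(V) = {x58, x59, x60} ∉ τ ✗.
  V = {[x61]}: π^{-1}(V) = {x61} ∉ τ ✗.
  V = {[x58], [x61]}: π^{-1}(V) = {x58, x61} ∉ τ ✗.
  V = {[x59=x60], [x61]}: π^{-1}(V) = {x59, x60, x61} ∉ τ ✗.
  V = {[x58], [x59=x60], [x61]}: π^{-1}(V) = {x58, x59, x60, x61} ∈ τ ✓.
  V = {[x62]}: π^{-1}(V) = {x62} ∉ τ ✗.
  V = {[x58], [x62]}: π^{-1}(V) = {x58, x62} ∉ τ ✗.
  V = {[x59=x60], [x62]}: π^{-1}(V) = {x59, x60, x62} ∉ τ ✗.
  V = {[x58], [x59=x60], [x62]}: π^{-1}(V) = {x58, x59, x60, x62} ∉ τ ✗.
  V = {[x61], [x62]}: π^{-1}(V) = {x61, x62} ∉ τ ✗.
  V = {[x58], [x61], [x62]}: π^{-1}(V) = {x58, x61, x62} ∉ τ ✗.
  V = {[x59=x60], [x61], [x62]}: π^{-1}(V) = {x59, x60, x61, x62} ∉ τ ✗.
  V = {[x58], [x59=x60], [x61], [x62]}: π^{-1}(V) = {x58, x59, x60, x61, x62} ∈ τ ✓.
Open sets in the quotient: τ_Q = {{}, {[x58]}, {[x58], [x59=x60], [x61]}, {[x58], [x59=x60], [x61], [x62]}} (4 elements).


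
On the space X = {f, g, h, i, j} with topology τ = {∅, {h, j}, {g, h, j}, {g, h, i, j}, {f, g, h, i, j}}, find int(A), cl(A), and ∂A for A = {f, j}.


int(A) = ∅, cl(A) = {f, g, h, i, j}, ∂A = {f, g, h, i, j}.

Closed sets in (X, τ) are complements of opens:
  closed(X, τ) = {∅, {f}, {f, i}, {f, g, i}, {f, g, h, i, j}}.
int(A) = ⋃ {U ∈ τ : U ⊆ A}. Opens contained in A: ∅.
Taking the union of these: int(A) = ∅.
cl(A) = ⋂ {C closed : A ⊆ C}. Closed sets containing A: {f, g, h, i, j}.
Intersecting these: cl(A) = {f, g, h, i, j}.
∂A = cl(A) ∖ int(A) = {f, g, h, i, j} ∖ ∅ = {f, g, h, i, j}.


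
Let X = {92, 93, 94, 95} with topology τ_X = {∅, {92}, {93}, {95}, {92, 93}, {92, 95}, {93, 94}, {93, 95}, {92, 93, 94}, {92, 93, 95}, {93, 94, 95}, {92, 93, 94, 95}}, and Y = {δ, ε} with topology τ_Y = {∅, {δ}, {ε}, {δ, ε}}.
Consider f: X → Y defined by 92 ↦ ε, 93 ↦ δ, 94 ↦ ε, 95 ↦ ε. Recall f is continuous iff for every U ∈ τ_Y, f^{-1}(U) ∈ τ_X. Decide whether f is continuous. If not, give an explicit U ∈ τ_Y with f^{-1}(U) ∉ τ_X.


f is NOT continuous.

Compute f^{-1}(U) for each U ∈ τ_Y:
  U = ∅: f^{-1}(U) = ∅ ∈ τ_X ✓.
  U = {δ}: f^{-1}(U) = {93} ∈ τ_X ✓.
  U = {ε}: f^{-1}(U) = {92, 94, 95} ∉ τ_X ✗.
  U = {δ, ε}: f^{-1}(U) = {92, 93, 94, 95} ∈ τ_X ✓.
Found U = {ε} with f^{-1}(U) = {92, 94, 95} not in τ_X. Therefore f is NOT continuous.


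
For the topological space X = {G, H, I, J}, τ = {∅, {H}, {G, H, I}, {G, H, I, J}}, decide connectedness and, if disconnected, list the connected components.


(X, τ) is connected.

Find clopen sets (U ∈ τ with X ∖ U ∈ τ):
  U = ∅, X ∖ U = {G, H, I, J} — both open, so U is clopen.
  U = {G, H, I, J}, X ∖ U = ∅ — both open, so U is clopen.
Only trivial clopens (∅ and X) exist, so (X, τ) is connected.
Compute connected components by grouping points that agree on all clopens:
  component: {G, H, I, J}


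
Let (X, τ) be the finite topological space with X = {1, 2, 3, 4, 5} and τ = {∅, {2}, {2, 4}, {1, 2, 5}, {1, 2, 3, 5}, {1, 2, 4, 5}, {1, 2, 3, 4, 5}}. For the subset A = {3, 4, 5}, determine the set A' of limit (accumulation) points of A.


A' = {1, 3}

For each x ∈ X, list the open sets U ∈ τ with x ∈ U, then check whether U ∩ (A ∖ {x}) ≠ ∅ for every such U.
  x = 1: opens ∋ x are {1, 2, 5}, {1, 2, 3, 5}, {1, 2, 4, 5}, {1, 2, 3, 4, 5}; each meets A ∖ {1}, so x IS a limit point.
  x = 2: open {2} ∋ x has {2} ∩ (A ∖ {2}) = ∅, so x is NOT a limit point.
  x = 3: opens ∋ x are {1, 2, 3, 5}, {1, 2, 3, 4, 5}; each meets A ∖ {3}, so x IS a limit point.
  x = 4: open {2, 4} ∋ x has {2, 4} ∩ (A ∖ {4}) = ∅, so x is NOT a limit point.
  x = 5: open {1, 2, 5} ∋ x has {1, 2, 5} ∩ (A ∖ {5}) = ∅, so x is NOT a limit point.
Collecting: A' = {1, 3}.


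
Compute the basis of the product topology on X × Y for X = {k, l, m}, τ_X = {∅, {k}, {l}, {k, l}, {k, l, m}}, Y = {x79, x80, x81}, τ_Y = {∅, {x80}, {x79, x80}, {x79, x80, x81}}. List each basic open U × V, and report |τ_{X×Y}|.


Basis B = {∅ × ∅, {k} × {x80}, {l} × {x80}, {k} × {x79, x80}, {k, l} × {x80}, {l} × {x79, x80}, {k} × {x79, x80, x81}, {k, l, m} × {x80}, {l} × {x79, x80, x81}, {k, l} × {x79, x80}, {k, l} × {x79, x80, x81}, {k, l, m} × {x79, x80}, {k, l, m} × {x79, x80, x81}}; |τ_{X×Y}| = 30.

Enumerate products U × V with U ∈ τ_X, V ∈ τ_Y (deduplicated):
  ∅ × ∅ = {} (∅)
  {k} × {x80} = {(k,x80)}
  {l} × {x80} = {(l,x80)}
  {k} × {x79, x80} = {(k,x79), (k,x80)}
  {k, l} × {x80} = {(k,x80), (l,x80)}
  {l} × {x79, x80} = {(l,x79), (l,x80)}
  {k} × {x79, x80, x81} = {(k,x79), (k,x80), (k,x81)}
  {k, l, m} × {x80} = {(k,x80), (l,x80), (m,x80)}
  {l} × {x79, x80, x81} = {(l,x79), (l,x80), (l,x81)}
  {k, l} × {x79, x80} = {(k,x79), (k,x80), (l,x79), (l,x80)}
  {k, l} × {x79, x80, x81} = {(k,x79), (k,x80), (k,x81), (l,x79), (l,x80), (l,x81)}
  {k, l, m} × {x79, x80} = {(k,x79), (k,x80), (l,x79), (l,x80), (m,x79), (m,x80)}
  {k, l, m} × {x79, x80, x81} = {(k,x79), (k,x80), (k,x81), (l,x79), (l,x80), (l,x81), (m,x79), (m,x80), (m,x81)}
These 13 distinct sets form the basis B.
Close under arbitrary unions to get τ_{X×Y}; counting gives |τ_{X×Y}| = 30.


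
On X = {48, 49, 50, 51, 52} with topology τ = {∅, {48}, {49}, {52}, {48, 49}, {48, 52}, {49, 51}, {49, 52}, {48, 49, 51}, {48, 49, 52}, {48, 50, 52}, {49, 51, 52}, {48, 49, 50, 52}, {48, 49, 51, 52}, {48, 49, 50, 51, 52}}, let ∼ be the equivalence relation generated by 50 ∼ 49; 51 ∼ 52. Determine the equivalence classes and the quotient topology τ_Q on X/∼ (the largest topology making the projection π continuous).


X/∼ = {[48], [49=50], [51=52]}; |τ_Q| = 3.

Equivalence classes: [48], [49=50], [51=52].
Quotient map π: X → X/∼ sends 48 ↦ [48], 49 ↦ [49=50], 50 ↦ [49=50], 51 ↦ [51=52], 52 ↦ [51=52].
For each subset V ⊆ X/∼, compute π^{-1}(V) ⊆ X and check whether π^{-1}(V) ∈ τ. V is open in τ_Q iff π^{-1}(V) ∈ τ.
  V = {}: π^{-1}(V) = ∅ ∈ τ ✓.
  V = {[48]}: π^{-1}(V) = {48} ∈ τ ✓.
  V = {[49=50]}: π^{-1}(V) = {49, 50} ∉ τ ✗.
  V = {[48], [49=50]}: π^{-1}(V) = {48, 49, 50} ∉ τ ✗.
  V = {[51=52]}: π^{-1}(V) = {51, 52} ∉ τ ✗.
  V = {[48], [51=52]}: π^{-1}(V) = {48, 51, 52} ∉ τ ✗.
  V = {[49=50], [51=52]}: π^{-1}(V) = {49, 50, 51, 52} ∉ τ ✗.
  V = {[48], [49=50], [51=52]}: π^{-1}(V) = {48, 49, 50, 51, 52} ∈ τ ✓.
Open sets in the quotient: τ_Q = {{}, {[48]}, {[48], [49=50], [51=52]}} (3 elements).


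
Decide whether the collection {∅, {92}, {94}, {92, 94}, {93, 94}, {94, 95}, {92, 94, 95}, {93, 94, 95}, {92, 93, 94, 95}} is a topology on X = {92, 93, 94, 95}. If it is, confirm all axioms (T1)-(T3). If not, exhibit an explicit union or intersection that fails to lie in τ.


τ is NOT a topology on X.

Axiom (T1): ∅ ∈ τ? Yes; X ∈ τ? Yes.
Axiom (T2/T3): check pairwise unions and intersections of members of τ.
Counterexample for (T2): {92} ∪ {93, 94} = {92, 93, 94} ∉ τ. Therefore τ is NOT a topology.


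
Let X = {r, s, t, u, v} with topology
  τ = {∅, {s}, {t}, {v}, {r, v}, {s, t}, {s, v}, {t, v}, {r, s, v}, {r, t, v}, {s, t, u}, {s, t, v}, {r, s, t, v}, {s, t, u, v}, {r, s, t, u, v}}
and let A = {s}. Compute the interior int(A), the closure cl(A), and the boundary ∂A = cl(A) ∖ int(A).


int(A) = {s}, cl(A) = {s, u}, ∂A = {u}.

Closed sets in (X, τ) are complements of opens:
  closed(X, τ) = {∅, {r}, {u}, {r, u}, {r, v}, {s, u}, {t, u}, {r, s, u}, {r, t, u}, {r, u, v}, {s, t, u}, {r, s, t, u}, {r, s, u, v}, {r, t, u, v}, {r, s, t, u, v}}.
int(A) = ⋃ {U ∈ τ : U ⊆ A}. Opens contained in A: ∅, {s}.
Taking the union of these: int(A) = {s}.
cl(A) = ⋂ {C closed : A ⊆ C}. Closed sets containing A: {s, u}, {r, s, u}, {s, t, u}, {r, s, t, u}, {r, s, u, v}, {r, s, t, u, v}.
Intersecting these: cl(A) = {s, u}.
∂A = cl(A) ∖ int(A) = {s, u} ∖ {s} = {u}.


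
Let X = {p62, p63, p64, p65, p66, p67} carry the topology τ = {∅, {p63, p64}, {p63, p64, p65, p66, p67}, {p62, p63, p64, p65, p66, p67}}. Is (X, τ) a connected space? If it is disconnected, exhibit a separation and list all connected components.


(X, τ) is connected.

Find clopen sets (U ∈ τ with X ∖ U ∈ τ):
  U = ∅, X ∖ U = {p62, p63, p64, p65, p66, p67} — both open, so U is clopen.
  U = {p62, p63, p64, p65, p66, p67}, X ∖ U = ∅ — both open, so U is clopen.
Only trivial clopens (∅ and X) exist, so (X, τ) is connected.
Compute connected components by grouping points that agree on all clopens:
  component: {p62, p63, p64, p65, p66, p67}


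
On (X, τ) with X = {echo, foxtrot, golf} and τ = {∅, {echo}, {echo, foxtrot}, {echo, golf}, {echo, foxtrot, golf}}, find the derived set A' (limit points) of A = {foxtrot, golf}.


A' = ∅

For each x ∈ X, list the open sets U ∈ τ with x ∈ U, then check whether U ∩ (A ∖ {x}) ≠ ∅ for every such U.
  x = echo: open {echo} ∋ x has {echo} ∩ (A ∖ {echo}) = ∅, so x is NOT a limit point.
  x = foxtrot: open {echo, foxtrot} ∋ x has {echo, foxtrot} ∩ (A ∖ {foxtrot}) = ∅, so x is NOT a limit point.
  x = golf: open {echo, golf} ∋ x has {echo, golf} ∩ (A ∖ {golf}) = ∅, so x is NOT a limit point.
Collecting: A' = ∅.


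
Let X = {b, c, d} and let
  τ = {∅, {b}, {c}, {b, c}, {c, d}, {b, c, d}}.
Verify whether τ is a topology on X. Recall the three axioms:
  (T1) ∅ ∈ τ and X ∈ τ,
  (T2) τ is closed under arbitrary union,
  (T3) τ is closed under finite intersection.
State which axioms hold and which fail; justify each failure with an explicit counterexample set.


τ IS a topology on X.

Axiom (T1): ∅ ∈ τ? Yes; X ∈ τ? Yes.
Axiom (T2/T3): check pairwise unions and intersections of members of τ.
All pairwise intersections and unions checked — each lies in τ. Therefore τ satisfies (T1), (T2), (T3): it IS a topology on X.


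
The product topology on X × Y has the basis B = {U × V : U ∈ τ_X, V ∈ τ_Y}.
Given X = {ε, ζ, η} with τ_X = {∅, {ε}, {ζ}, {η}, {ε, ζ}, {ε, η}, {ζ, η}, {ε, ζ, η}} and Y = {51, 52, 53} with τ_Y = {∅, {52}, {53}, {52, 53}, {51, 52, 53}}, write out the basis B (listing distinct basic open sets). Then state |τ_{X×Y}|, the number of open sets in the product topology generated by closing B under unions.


Basis B = {∅ × ∅, {ε} × {52}, {ε} × {53}, {ζ} × {52}, {ζ} × {53}, {η} × {52}, {η} × {53}, {ε} × {52, 53}, {ε, ζ} × {52}, {ε, η} × {52}, {ε, ζ} × {53}, {ε, η} × {53}, {ζ} × {52, 53}, {ζ, η} × {52}, {ζ, η} × {53}, {η} × {52, 53}, {ε} × {51, 52, 53}, {ε, ζ, η} × {52}, {ε, ζ, η} × {53}, {ζ} × {51, 52, 53}, {η} × {51, 52, 53}, {ε, ζ} × {52, 53}, {ε, η} × {52, 53}, {ζ, η} × {52, 53}, {ε, ζ} × {51, 52, 53}, {ε, η} × {51, 52, 53}, {ε, ζ, η} × {52, 53}, {ζ, η} × {51, 52, 53}, {ε, ζ, η} × {51, 52, 53}}; |τ_{X×Y}| = 125.

Enumerate products U × V with U ∈ τ_X, V ∈ τ_Y (deduplicated):
  ∅ × ∅ = {} (∅)
  {ε} × {52} = {(ε,52)}
  {ε} × {53} = {(ε,53)}
  {ζ} × {52} = {(ζ,52)}
  {ζ} × {53} = {(ζ,53)}
  {η} × {52} = {(η,52)}
  {η} × {53} = {(η,53)}
  {ε} × {52, 53} = {(ε,52), (ε,53)}
  {ε, ζ} × {52} = {(ε,52), (ζ,52)}
  {ε, η} × {52} = {(ε,52), (η,52)}
  {ε, ζ} × {53} = {(ε,53), (ζ,53)}
  {ε, η} × {53} = {(ε,53), (η,53)}
  {ζ} × {52, 53} = {(ζ,52), (ζ,53)}
  {ζ, η} × {52} = {(ζ,52), (η,52)}
  {ζ, η} × {53} = {(ζ,53), (η,53)}
  {η} × {52, 53} = {(η,52), (η,53)}
  {ε} × {51, 52, 53} = {(ε,51), (ε,52), (ε,53)}
  {ε, ζ, η} × {52} = {(ε,52), (ζ,52), (η,52)}
  {ε, ζ, η} × {53} = {(ε,53), (ζ,53), (η,53)}
  {ζ} × {51, 52, 53} = {(ζ,51), (ζ,52), (ζ,53)}
  {η} × {51, 52, 53} = {(η,51), (η,52), (η,53)}
  {ε, ζ} × {52, 53} = {(ε,52), (ε,53), (ζ,52), (ζ,53)}
  {ε, η} × {52, 53} = {(ε,52), (ε,53), (η,52), (η,53)}
  {ζ, η} × {52, 53} = {(ζ,52), (ζ,53), (η,52), (η,53)}
  {ε, ζ} × {51, 52, 53} = {(ε,51), (ε,52), (ε,53), (ζ,51), (ζ,52), (ζ,53)}
  {ε, η} × {51, 52, 53} = {(ε,51), (ε,52), (ε,53), (η,51), (η,52), (η,53)}
  {ε, ζ, η} × {52, 53} = {(ε,52), (ε,53), (ζ,52), (ζ,53), (η,52), (η,53)}
  {ζ, η} × {51, 52, 53} = {(ζ,51), (ζ,52), (ζ,53), (η,51), (η,52), (η,53)}
  {ε, ζ, η} × {51, 52, 53} = {(ε,51), (ε,52), (ε,53), (ζ,51), (ζ,52), (ζ,53), (η,51), (η,52), (η,53)}
These 29 distinct sets form the basis B.
Close under arbitrary unions to get τ_{X×Y}; counting gives |τ_{X×Y}| = 125.


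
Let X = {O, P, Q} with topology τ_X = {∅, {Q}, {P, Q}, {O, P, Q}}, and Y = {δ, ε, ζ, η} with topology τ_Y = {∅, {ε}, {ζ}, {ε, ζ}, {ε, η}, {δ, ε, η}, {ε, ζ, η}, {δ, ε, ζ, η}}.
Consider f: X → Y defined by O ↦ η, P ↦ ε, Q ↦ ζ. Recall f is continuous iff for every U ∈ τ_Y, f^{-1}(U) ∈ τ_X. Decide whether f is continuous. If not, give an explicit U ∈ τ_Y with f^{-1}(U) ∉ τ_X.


f is NOT continuous.

Compute f^{-1}(U) for each U ∈ τ_Y:
  U = ∅: f^{-1}(U) = ∅ ∈ τ_X ✓.
  U = {ε}: f^{-1}(U) = {P} ∉ τ_X ✗.
  U = {ζ}: f^{-1}(U) = {Q} ∈ τ_X ✓.
  U = {ε, ζ}: f^{-1}(U) = {P, Q} ∈ τ_X ✓.
  U = {ε, η}: f^{-1}(U) = {O, P} ∉ τ_X ✗.
  U = {δ, ε, η}: f^{-1}(U) = {O, P} ∉ τ_X ✗.
  U = {ε, ζ, η}: f^{-1}(U) = {O, P, Q} ∈ τ_X ✓.
  U = {δ, ε, ζ, η}: f^{-1}(U) = {O, P, Q} ∈ τ_X ✓.
Found U = {ε} with f^{-1}(U) = {P} not in τ_X. Therefore f is NOT continuous.


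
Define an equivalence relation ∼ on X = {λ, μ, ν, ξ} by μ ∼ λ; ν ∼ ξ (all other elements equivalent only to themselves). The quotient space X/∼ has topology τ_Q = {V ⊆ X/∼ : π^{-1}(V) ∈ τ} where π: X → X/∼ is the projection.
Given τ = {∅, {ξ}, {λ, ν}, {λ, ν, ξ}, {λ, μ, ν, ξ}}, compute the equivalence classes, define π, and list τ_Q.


X/∼ = {[λ=μ], [ν=ξ]}; |τ_Q| = 2.

Equivalence classes: [λ=μ], [ν=ξ].
Quotient map π: X → X/∼ sends λ ↦ [λ=μ], μ ↦ [λ=μ], ν ↦ [ν=ξ], ξ ↦ [ν=ξ].
For each subset V ⊆ X/∼, compute π^{-1}(V) ⊆ X and check whether π^{-1}(V) ∈ τ. V is open in τ_Q iff π^{-1}(V) ∈ τ.
  V = {}: π^{-1}(V) = ∅ ∈ τ ✓.
  V = {[λ=μ]}: π^{-1}(V) = {λ, μ} ∉ τ ✗.
  V = {[ν=ξ]}: π^{-1}(V) = {ν, ξ} ∉ τ ✗.
  V = {[λ=μ], [ν=ξ]}: π^{-1}(V) = {λ, μ, ν, ξ} ∈ τ ✓.
Open sets in the quotient: τ_Q = {{}, {[λ=μ], [ν=ξ]}} (2 elements).


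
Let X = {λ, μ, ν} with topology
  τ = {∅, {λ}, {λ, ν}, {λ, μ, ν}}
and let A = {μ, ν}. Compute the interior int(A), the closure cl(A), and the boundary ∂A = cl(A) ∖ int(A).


int(A) = ∅, cl(A) = {μ, ν}, ∂A = {μ, ν}.

Closed sets in (X, τ) are complements of opens:
  closed(X, τ) = {∅, {μ}, {μ, ν}, {λ, μ, ν}}.
int(A) = ⋃ {U ∈ τ : U ⊆ A}. Opens contained in A: ∅.
Taking the union of these: int(A) = ∅.
cl(A) = ⋂ {C closed : A ⊆ C}. Closed sets containing A: {μ, ν}, {λ, μ, ν}.
Intersecting these: cl(A) = {μ, ν}.
∂A = cl(A) ∖ int(A) = {μ, ν} ∖ ∅ = {μ, ν}.


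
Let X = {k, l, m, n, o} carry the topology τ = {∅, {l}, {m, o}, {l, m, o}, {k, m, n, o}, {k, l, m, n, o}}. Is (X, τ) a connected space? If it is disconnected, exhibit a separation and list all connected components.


(X, τ) is disconnected; components = [{l}, {k, m, n, o}].

Find clopen sets (U ∈ τ with X ∖ U ∈ τ):
  U = ∅, X ∖ U = {k, l, m, n, o} — both open, so U is clopen.
  U = {l}, X ∖ U = {k, m, n, o} — both open, so U is clopen.
  U = {k, m, n, o}, X ∖ U = {l} — both open, so U is clopen.
  U = {k, l, m, n, o}, X ∖ U = ∅ — both open, so U is clopen.
Nontrivial clopen(s) exist: e.g. {l}. So (X, τ) is disconnected.
Compute connected components by grouping points that agree on all clopens:
  component: {l}
  component: {k, m, n, o}


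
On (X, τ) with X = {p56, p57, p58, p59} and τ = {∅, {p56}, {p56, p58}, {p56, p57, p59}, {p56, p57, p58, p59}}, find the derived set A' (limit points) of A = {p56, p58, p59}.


A' = {p57, p58, p59}

For each x ∈ X, list the open sets U ∈ τ with x ∈ U, then check whether U ∩ (A ∖ {x}) ≠ ∅ for every such U.
  x = p56: open {p56} ∋ x has {p56} ∩ (A ∖ {p56}) = ∅, so x is NOT a limit point.
  x = p57: opens ∋ x are {p56, p57, p59}, {p56, p57, p58, p59}; each meets A ∖ {p57}, so x IS a limit point.
  x = p58: opens ∋ x are {p56, p58}, {p56, p57, p58, p59}; each meets A ∖ {p58}, so x IS a limit point.
  x = p59: opens ∋ x are {p56, p57, p59}, {p56, p57, p58, p59}; each meets A ∖ {p59}, so x IS a limit point.
Collecting: A' = {p57, p58, p59}.


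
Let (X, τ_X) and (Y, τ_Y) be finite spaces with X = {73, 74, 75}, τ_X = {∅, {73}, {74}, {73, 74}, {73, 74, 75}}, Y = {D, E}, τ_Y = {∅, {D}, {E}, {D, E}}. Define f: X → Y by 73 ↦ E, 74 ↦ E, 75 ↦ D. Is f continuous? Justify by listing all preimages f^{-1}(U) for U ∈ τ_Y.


f is NOT continuous.

Compute f^{-1}(U) for each U ∈ τ_Y:
  U = ∅: f^{-1}(U) = ∅ ∈ τ_X ✓.
  U = {D}: f^{-1}(U) = {75} ∉ τ_X ✗.
  U = {E}: f^{-1}(U) = {73, 74} ∈ τ_X ✓.
  U = {D, E}: f^{-1}(U) = {73, 74, 75} ∈ τ_X ✓.
Found U = {D} with f^{-1}(U) = {75} not in τ_X. Therefore f is NOT continuous.


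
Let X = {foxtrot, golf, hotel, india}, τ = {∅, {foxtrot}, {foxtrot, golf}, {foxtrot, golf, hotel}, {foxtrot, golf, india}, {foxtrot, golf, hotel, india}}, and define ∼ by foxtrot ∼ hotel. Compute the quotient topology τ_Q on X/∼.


X/∼ = {[foxtrot=hotel], [golf], [india]}; |τ_Q| = 3.

Equivalence classes: [foxtrot=hotel], [golf], [india].
Quotient map π: X → X/∼ sends foxtrot ↦ [foxtrot=hotel], golf ↦ [golf], hotel ↦ [foxtrot=hotel], india ↦ [india].
For each subset V ⊆ X/∼, compute π^{-1}(V) ⊆ X and check whether π^{-1}(V) ∈ τ. V is open in τ_Q iff π^{-1}(V) ∈ τ.
  V = {}: π^{-1}(V) = ∅ ∈ τ ✓.
  V = {[foxtrot=hotel]}: π^{-1}(V) = {foxtrot, hotel} ∉ τ ✗.
  V = {[golf]}: π^{-1}(V) = {golf} ∉ τ ✗.
  V = {[foxtrot=hotel], [golf]}: π^{-1}(V) = {foxtrot, golf, hotel} ∈ τ ✓.
  V = {[india]}: π^{-1}(V) = {india} ∉ τ ✗.
  V = {[foxtrot=hotel], [india]}: π^{-1}(V) = {foxtrot, hotel, india} ∉ τ ✗.
  V = {[golf], [india]}: π^{-1}(V) = {golf, india} ∉ τ ✗.
  V = {[foxtrot=hotel], [golf], [india]}: π^{-1}(V) = {foxtrot, golf, hotel, india} ∈ τ ✓.
Open sets in the quotient: τ_Q = {{}, {[foxtrot=hotel], [golf]}, {[foxtrot=hotel], [golf], [india]}} (3 elements).
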